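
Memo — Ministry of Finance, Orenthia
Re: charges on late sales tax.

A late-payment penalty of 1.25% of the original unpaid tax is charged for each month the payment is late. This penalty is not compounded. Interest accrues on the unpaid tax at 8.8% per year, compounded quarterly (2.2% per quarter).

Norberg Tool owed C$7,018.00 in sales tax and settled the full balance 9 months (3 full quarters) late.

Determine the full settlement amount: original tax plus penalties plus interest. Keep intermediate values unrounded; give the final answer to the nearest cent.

C$8,280.98

Late-payment penalty = 1.25% × C$7,018.00 × 9 mo = C$789.53…
Interest: C$7,018.00 × ((1 + 0.022)^3 − 1) = C$7,018.00 × 0.0674626… = C$473.4529…
Total = C$7,018.00 + C$789.5250 + C$473.4529… = C$8,280.98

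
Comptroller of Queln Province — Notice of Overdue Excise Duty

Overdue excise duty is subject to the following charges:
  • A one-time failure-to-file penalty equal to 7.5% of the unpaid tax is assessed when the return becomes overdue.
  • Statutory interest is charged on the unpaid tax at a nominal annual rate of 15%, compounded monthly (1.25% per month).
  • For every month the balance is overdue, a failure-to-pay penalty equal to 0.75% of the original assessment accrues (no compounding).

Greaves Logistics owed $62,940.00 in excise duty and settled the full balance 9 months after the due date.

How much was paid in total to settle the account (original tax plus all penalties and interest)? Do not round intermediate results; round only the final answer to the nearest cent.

$79,354.26

Failure-to-file penalty: 7.5% × $62,940.00 = $4,720.50
Failure-to-pay penalty: 9 × 0.75% × $62,940.00 = $4,248.45
Interest: $62,940.00 × ((1 + 0.0125)^9 − 1) = $62,940.00 × 0.1182922… = $7,445.3096…
Total = $62,940.00 + $8,968.9500 + $7,445.3096… = $79,354.26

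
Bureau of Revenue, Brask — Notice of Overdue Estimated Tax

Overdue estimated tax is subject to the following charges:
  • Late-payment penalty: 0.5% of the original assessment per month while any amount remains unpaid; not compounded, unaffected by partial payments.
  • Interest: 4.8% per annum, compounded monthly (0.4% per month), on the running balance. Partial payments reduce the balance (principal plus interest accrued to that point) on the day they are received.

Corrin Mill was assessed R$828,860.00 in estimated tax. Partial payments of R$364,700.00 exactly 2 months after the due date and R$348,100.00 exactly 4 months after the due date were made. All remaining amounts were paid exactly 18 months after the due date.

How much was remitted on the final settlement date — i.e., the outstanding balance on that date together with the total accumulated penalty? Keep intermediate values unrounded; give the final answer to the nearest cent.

Balance at month 2: R$828,860.0000 × (1 + 0.004)^2 = R$835,504.1418…
After R$364,700.00 payment: R$835,504.1418… − R$364,700.00 = R$470,804.1418…
Balance at month 4: R$470,804.1418… × (1 + 0.004)^2 = R$474,578.1078…
After R$348,100.00 payment: R$474,578.1078… − R$348,100.00 = R$126,478.1078…
Balance at month 18: R$126,478.1078… × (1 + 0.004)^14 = R$133,748.0130…
Penalty: 18 × 0.5% × R$828,860.00 = R$74,597.40
Final settlement = outstanding balance + penalty = R$133,748.0130… + R$74,597.40 = R$208,345.41

R$208,345.41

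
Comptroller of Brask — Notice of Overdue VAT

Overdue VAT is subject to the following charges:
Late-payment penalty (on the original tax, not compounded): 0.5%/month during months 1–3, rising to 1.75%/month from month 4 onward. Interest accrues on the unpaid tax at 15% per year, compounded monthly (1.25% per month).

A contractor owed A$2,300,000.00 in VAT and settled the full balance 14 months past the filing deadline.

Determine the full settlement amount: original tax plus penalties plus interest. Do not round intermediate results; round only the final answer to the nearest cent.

Penalty, months 1–3: 3 × 0.5% × A$2,300,000.00 = A$34,500.00
Penalty, months 4–14: 11 × 1.75% × A$2,300,000.00 = A$442,750.00
Interest: A$2,300,000.00 × ((1 + 0.0125)^14 − 1) = A$2,300,000.00 × 0.1899547… = A$436,895.9217…
Total = A$2,300,000.00 + A$477,250.0000 + A$436,895.9217… = A$3,214,145.92

A$3,214,145.92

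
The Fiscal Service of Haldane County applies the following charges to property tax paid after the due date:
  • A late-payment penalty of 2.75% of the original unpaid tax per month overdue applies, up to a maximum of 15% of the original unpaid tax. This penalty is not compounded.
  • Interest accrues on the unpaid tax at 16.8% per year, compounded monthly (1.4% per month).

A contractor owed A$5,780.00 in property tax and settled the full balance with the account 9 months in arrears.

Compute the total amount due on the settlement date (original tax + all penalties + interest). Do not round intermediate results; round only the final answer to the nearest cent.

Penalty (uncapped): 9 × 2.75% × A$5,780.00 = A$1,430.55; cap = 15% × A$5,780.00 = A$867.00 → penalty = A$867.00
Interest: A$5,780.00 × ((1 + 0.014)^9 − 1) = A$5,780.00 × 0.1332914… = A$770.4243…
Total = A$5,780.00 + A$867.0000 + A$770.4243… = A$7,417.42

A$7,417.42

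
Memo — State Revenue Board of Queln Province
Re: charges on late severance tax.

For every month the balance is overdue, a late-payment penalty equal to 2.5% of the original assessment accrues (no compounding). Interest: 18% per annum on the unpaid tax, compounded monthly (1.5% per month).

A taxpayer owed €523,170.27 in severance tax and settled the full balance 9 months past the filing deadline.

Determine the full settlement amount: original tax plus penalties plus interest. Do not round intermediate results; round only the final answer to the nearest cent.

€715,900.95

Late-payment penalty = 2.5% × €523,170.27 × 9 mo = €117,713.31…
Interest: €523,170.27 × ((1 + 0.015)^9 − 1) = €523,170.27 × 0.1433900… = €75,017.3721…
Total = €523,170.27 + €117,713.3108… + €75,017.3721… = €715,900.95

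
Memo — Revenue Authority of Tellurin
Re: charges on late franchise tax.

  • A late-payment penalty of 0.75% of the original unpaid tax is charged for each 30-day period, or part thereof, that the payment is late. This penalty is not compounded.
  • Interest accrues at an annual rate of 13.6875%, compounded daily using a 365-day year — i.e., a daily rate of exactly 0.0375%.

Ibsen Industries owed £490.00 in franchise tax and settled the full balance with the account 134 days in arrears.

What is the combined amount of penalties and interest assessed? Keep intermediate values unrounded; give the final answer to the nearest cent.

Penalty periods: ⌈134/30⌉ = 5; penalty = 5 × 0.75% × £490.00 = £18.38…
Interest: £490.00 × ((1 + 0.000375)^134 − 1) = £490.00 × 0.05152404… = £25.2468…
Penalties + interest = £18.3750 + £25.2468… = £43.62

£43.62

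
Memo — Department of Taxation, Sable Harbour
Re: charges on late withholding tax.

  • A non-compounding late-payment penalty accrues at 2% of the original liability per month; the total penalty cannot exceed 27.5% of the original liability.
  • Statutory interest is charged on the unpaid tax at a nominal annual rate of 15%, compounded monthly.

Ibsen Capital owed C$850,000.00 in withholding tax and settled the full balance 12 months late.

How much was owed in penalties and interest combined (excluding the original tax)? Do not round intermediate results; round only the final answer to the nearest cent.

C$340,641.34

Penalty: 12 × 2% × C$850,000.00 = C$204,000.00 (below the 27.5% cap of C$233,750.00)
Interest (15%/yr ÷ 12 = 1.25%/month): C$850,000.00 × ((1 + 0.0125)^12 − 1) = C$136,641.3401…
Penalties + interest = C$204,000.0000 + C$136,641.3401… = C$340,641.34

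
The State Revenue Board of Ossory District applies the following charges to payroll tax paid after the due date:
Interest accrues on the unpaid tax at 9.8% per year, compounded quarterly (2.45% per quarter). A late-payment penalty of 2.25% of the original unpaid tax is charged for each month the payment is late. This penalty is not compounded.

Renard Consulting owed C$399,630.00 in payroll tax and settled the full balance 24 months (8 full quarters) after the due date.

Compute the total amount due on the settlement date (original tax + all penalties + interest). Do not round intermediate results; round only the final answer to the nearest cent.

C$700,813.65

Late-payment penalty: 24 × 2.25% × C$399,630.00 = C$215,800.20
Interest: C$399,630.00 × ((1 + 0.0245)^8 − 1) = C$399,630.00 × 0.2136563… = C$85,383.4530…
Total = C$399,630.00 + C$215,800.2000 + C$85,383.4530… = C$700,813.65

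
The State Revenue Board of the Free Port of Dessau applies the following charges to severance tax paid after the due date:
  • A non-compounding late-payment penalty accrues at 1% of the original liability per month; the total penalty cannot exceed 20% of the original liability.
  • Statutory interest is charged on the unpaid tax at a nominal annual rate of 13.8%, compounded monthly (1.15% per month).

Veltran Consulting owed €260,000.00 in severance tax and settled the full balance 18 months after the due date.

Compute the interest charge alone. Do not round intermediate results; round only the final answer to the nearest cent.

Interest: €260,000.00 × ((1 + 0.0115)^18 − 1) = €260,000.00 × 0.2285306… = €59,417.9484…

€59,417.95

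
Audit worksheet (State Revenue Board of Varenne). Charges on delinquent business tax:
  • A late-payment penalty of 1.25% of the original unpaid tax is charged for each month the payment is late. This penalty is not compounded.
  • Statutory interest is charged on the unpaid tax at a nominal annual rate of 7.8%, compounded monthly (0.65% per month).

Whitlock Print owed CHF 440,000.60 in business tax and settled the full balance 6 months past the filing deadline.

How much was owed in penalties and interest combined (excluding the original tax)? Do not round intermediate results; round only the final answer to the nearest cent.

CHF 50,441.35

Late-payment penalty = 1.25% × CHF 440,000.60 × 6 mo = CHF 33,000.05…
Interest: CHF 440,000.60 × ((1 + 0.0065)^6 − 1) = CHF 440,000.60 × 0.0396393… = CHF 17,441.3023…
Penalties + interest = CHF 33,000.0450 + CHF 17,441.3023… = CHF 50,441.35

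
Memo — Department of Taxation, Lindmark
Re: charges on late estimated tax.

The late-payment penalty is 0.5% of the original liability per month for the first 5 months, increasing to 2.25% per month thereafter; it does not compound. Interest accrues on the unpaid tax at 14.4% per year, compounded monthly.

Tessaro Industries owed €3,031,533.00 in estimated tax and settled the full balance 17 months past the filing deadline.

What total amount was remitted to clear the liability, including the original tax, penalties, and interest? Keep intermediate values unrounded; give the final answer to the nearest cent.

Penalty, months 1–5: 5 × 0.5% × €3,031,533.00 = €75,788.33…
Penalty, months 6–17: 12 × 2.25% × €3,031,533.00 = €818,513.91
Interest (14.4%/yr ÷ 12 = 1.2%/month): €3,031,533.00 × ((1 + 0.012)^17 − 1) = €681,518.8401…
Total = €3,031,533.00 + €894,302.2350 + €681,518.8401… = €4,607,354.08

€4,607,354.08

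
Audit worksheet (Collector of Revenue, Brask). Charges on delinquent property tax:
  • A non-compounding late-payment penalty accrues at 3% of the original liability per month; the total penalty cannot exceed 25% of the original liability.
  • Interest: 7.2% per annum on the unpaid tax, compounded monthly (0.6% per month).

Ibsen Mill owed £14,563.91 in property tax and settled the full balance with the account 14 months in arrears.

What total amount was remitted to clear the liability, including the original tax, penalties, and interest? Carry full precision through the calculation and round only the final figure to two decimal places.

Penalty (uncapped): 14 × 3% × £14,563.91 = £6,116.84…; cap = 25% × £14,563.91 = £3,640.98… → penalty = £3,640.98…
Interest: £14,563.91 × ((1 + 0.006)^14 − 1) = £14,563.91 × 0.0873559… = £1,272.2440…
Total = £14,563.91 + £3,640.9775 + £1,272.2440… = £19,477.13

£19,477.13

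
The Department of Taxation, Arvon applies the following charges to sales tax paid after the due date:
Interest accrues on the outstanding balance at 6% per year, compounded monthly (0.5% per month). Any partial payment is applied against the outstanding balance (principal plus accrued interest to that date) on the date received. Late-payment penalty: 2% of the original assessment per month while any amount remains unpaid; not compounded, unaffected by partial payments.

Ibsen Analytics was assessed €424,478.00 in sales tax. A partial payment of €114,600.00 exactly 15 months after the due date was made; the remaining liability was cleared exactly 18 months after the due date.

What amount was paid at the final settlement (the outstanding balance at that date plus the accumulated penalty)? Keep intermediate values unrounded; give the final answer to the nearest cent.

Balance at month 15: €424,478.0000 × (1 + 0.005)^15 = €457,452.6131…
After €114,600.00 payment: €457,452.6131… − €114,600.00 = €342,852.6131…
Balance at month 18: €342,852.6131… × (1 + 0.005)^3 = €348,021.1591…
Penalty: 18 × 2% × €424,478.00 = €152,812.08
Final settlement = outstanding balance + penalty = €348,021.1591… + €152,812.08 = €500,833.24

€500,833.24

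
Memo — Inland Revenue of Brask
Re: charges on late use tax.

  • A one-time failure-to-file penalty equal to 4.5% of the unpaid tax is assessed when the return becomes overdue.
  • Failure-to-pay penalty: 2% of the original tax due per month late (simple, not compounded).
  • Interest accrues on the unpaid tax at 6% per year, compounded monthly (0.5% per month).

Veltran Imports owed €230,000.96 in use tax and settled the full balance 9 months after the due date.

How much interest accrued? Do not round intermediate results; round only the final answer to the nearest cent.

€10,559.48

Interest: €230,000.96 × ((1 + 0.005)^9 − 1) = €230,000.96 × 0.0459106… = €10,559.4773…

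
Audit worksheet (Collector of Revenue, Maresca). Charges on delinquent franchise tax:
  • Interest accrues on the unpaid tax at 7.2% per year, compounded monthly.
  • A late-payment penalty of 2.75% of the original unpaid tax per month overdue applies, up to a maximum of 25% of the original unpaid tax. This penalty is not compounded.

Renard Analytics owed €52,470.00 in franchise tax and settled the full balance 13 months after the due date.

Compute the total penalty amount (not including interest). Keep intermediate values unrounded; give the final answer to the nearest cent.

€13,117.50

Penalty (uncapped): 13 × 2.75% × €52,470.00 = €18,758.03…; cap = 25% × €52,470.00 = €13,117.50 → penalty = €13,117.50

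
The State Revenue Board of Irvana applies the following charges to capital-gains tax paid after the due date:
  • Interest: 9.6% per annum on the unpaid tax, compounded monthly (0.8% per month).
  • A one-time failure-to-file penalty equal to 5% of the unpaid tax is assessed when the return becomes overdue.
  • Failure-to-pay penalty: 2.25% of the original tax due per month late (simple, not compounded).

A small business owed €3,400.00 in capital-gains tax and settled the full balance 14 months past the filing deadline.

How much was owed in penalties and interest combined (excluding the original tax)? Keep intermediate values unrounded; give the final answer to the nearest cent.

Failure-to-file penalty: 5% × €3,400.00 = €170.00
Failure-to-pay penalty = 2.25% × €3,400.00 × 14 mo = €1,071.00
Interest: €3,400.00 × ((1 + 0.008)^14 − 1) = €3,400.00 × 0.1180145… = €401.2494…
Penalties + interest = €1,241.0000 + €401.2494… = €1,642.25

€1,642.25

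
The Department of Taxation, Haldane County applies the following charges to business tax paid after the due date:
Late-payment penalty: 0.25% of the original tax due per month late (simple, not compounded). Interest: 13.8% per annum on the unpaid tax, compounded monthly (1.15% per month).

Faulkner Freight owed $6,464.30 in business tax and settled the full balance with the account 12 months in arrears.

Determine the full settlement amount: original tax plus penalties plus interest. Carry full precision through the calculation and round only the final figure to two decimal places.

Late-payment penalty: 12 × 0.25% × $6,464.30 = $193.93…
Interest: $6,464.30 × ((1 + 0.0115)^12 − 1) = $6,464.30 × 0.1470719… = $950.7170…
Total = $6,464.30 + $193.9290 + $950.7170… = $7,608.95

$7,608.95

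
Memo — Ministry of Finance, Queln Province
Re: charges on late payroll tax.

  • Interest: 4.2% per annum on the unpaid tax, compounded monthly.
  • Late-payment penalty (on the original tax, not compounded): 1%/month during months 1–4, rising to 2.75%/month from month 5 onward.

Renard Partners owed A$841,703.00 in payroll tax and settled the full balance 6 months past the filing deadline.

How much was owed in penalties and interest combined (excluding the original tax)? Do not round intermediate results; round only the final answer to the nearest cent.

A$97,792.93

Penalty, months 1–4: 4 × 1% × A$841,703.00 = A$33,668.12
Penalty, months 5–6: 2 × 2.75% × A$841,703.00 = A$46,293.67…
Interest (4.2%/yr ÷ 12 = 0.35%/month): A$841,703.00 × ((1 + 0.0035)^6 − 1) = A$17,831.1496…
Penalties + interest = A$79,961.7850 + A$17,831.1496… = A$97,792.93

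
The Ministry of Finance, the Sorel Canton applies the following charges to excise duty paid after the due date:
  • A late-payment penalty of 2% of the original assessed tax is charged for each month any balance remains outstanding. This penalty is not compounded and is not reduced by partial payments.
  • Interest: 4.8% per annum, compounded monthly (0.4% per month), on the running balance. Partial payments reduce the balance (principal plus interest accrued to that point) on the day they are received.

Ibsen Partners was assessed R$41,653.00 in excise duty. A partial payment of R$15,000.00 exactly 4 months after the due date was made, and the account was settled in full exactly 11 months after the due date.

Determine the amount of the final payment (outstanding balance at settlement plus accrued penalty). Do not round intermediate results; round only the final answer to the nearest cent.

Balance at month 4: R$41,653.0000 × (1 + 0.004)^4 = R$42,323.4574…
After R$15,000.00 payment: R$42,323.4574… − R$15,000.00 = R$27,323.4574…
Balance at month 11: R$27,323.4574… × (1 + 0.004)^7 = R$28,097.7563…
Penalty: 11 × 2% × R$41,653.00 = R$9,163.66
Final settlement = outstanding balance + penalty = R$28,097.7563… + R$9,163.66 = R$37,261.42

R$37,261.42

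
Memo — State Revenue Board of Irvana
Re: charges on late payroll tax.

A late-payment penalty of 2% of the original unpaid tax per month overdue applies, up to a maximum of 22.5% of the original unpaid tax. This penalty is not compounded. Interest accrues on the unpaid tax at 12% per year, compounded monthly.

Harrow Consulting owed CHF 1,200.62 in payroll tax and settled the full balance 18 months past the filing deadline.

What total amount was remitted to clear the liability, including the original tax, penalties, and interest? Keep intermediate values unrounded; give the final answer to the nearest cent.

CHF 1,706.26

Penalty (uncapped): 18 × 2% × CHF 1,200.62 = CHF 432.22…; cap = 22.5% × CHF 1,200.62 = CHF 270.14… → penalty = CHF 270.14…
Interest (12%/yr ÷ 12 = 1%/month): CHF 1,200.62 × ((1 + 0.01)^18 − 1) = CHF 235.4986…
Total = CHF 1,200.62 + CHF 270.1395 + CHF 235.4986… = CHF 1,706.26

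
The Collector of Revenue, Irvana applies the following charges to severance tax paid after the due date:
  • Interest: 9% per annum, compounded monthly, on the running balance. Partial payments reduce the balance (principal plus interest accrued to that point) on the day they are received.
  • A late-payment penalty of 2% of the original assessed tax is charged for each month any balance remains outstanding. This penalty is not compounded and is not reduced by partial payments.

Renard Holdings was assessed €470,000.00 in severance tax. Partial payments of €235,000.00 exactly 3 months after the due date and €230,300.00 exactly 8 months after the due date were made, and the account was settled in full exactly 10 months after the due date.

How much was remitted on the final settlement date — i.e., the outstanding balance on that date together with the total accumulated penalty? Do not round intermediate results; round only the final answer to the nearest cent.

Monthly rate = 9% ÷ 12 = 0.75%
Balance at month 3: €470,000.0000 × (1 + 0.0075)^3 = €480,654.5108…
After €235,000.00 payment: €480,654.5108… − €235,000.00 = €245,654.5108…
Balance at month 8: €245,654.5108… × (1 + 0.0075)^5 = €255,005.7758…
After €230,300.00 payment: €255,005.7758… − €230,300.00 = €24,705.7758…
Balance at month 10: €24,705.7758… × (1 + 0.0075)^2 = €25,077.7522…
Penalty: 10 × 2% × €470,000.00 = €94,000.00
Final settlement = outstanding balance + penalty = €25,077.7522… + €94,000.00 = €119,077.75

€119,077.75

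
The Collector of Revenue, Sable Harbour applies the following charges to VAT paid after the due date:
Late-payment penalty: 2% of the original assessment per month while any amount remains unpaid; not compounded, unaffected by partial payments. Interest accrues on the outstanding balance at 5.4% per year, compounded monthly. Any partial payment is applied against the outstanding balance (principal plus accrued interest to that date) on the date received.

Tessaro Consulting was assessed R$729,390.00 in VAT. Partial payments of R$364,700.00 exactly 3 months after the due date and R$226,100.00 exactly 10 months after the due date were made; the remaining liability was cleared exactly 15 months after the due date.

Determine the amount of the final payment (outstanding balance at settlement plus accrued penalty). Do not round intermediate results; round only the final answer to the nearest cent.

Monthly rate = 5.4% ÷ 12 = 0.45%
Balance at month 3: R$729,390.0000 × (1 + 0.0045)^3 = R$739,281.1419…
After R$364,700.00 payment: R$739,281.1419… − R$364,700.00 = R$374,581.1419…
Balance at month 10: R$374,581.1419… × (1 + 0.0045)^7 = R$386,540.9386…
After R$226,100.00 payment: R$386,540.9386… − R$226,100.00 = R$160,440.9386…
Balance at month 15: R$160,440.9386… × (1 + 0.0045)^5 = R$164,083.4955…
Penalty: 15 × 2% × R$729,390.00 = R$218,817.00
Final settlement = outstanding balance + penalty = R$164,083.4955… + R$218,817.00 = R$382,900.50

R$382,900.50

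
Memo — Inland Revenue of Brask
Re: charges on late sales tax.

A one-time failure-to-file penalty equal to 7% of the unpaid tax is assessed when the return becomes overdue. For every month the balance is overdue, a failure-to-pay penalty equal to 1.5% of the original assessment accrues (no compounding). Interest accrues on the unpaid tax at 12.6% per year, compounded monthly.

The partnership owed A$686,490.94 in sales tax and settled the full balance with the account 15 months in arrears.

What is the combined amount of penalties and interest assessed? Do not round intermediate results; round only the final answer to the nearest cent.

Failure-to-file penalty: 7% × A$686,490.94 = A$48,054.37…
Failure-to-pay penalty: 15 × 1.5% × A$686,490.94 = A$154,460.46…
Interest (12.6%/yr ÷ 12 = 1.05%/month): A$686,490.94 × ((1 + 0.0105)^15 − 1) = A$116,442.5597…
Penalties + interest = A$202,514.8273 + A$116,442.5597… = A$318,957.39

A$318,957.39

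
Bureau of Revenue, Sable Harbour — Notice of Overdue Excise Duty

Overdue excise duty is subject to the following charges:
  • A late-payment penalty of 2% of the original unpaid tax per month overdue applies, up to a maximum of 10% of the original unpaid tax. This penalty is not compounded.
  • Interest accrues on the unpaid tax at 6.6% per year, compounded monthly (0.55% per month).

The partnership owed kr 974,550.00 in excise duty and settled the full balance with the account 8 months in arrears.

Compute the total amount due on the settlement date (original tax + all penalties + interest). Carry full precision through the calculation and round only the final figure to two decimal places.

kr 1,115,719.79

Penalty (uncapped): 8 × 2% × kr 974,550.00 = kr 155,928.00; cap = 10% × kr 974,550.00 = kr 97,455.00 → penalty = kr 97,455.00
Interest: kr 974,550.00 × ((1 + 0.0055)^8 − 1) = kr 974,550.00 × 0.0448564… = kr 43,714.7864…
Total = kr 974,550.00 + kr 97,455.0000 + kr 43,714.7864… = kr 1,115,719.79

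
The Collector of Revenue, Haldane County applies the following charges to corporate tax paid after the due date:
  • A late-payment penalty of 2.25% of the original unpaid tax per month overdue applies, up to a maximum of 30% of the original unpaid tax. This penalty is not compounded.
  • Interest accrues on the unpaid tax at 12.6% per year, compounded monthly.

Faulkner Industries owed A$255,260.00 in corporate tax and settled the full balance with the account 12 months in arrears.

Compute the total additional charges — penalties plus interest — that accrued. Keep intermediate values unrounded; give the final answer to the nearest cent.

A$103,006.93

Penalty: 12 × 2.25% × A$255,260.00 = A$68,920.20 (below the 30% cap of A$76,578.00)
Interest (12.6%/yr ÷ 12 = 1.05%/month): A$255,260.00 × ((1 + 0.0105)^12 − 1) = A$34,086.7303…
Penalties + interest = A$68,920.2000 + A$34,086.7303… = A$103,006.93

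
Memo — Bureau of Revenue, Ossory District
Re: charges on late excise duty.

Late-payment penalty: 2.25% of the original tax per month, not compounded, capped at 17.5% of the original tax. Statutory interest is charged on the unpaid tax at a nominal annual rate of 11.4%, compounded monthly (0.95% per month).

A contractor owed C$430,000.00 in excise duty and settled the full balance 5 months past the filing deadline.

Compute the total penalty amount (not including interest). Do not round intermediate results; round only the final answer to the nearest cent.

C$48,375.00

Penalty: 5 × 2.25% × C$430,000.00 = C$48,375.00 (below the 17.5% cap of C$75,250.00)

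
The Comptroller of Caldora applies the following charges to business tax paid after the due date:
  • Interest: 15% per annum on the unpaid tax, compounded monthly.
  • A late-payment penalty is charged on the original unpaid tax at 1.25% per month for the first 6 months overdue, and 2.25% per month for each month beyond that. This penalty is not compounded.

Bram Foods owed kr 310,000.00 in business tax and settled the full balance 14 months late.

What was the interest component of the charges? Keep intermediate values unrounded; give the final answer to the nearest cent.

kr 58,885.97

Interest (15%/yr ÷ 12 = 1.25%/month): kr 310,000.00 × ((1 + 0.0125)^14 − 1) = kr 58,885.9721…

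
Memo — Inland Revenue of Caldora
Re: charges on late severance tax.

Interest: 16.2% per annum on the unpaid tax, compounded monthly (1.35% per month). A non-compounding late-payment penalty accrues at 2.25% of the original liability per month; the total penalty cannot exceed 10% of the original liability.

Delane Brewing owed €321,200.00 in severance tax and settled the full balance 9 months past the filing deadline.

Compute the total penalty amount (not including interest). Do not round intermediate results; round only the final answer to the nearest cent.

Penalty (uncapped): 9 × 2.25% × €321,200.00 = €65,043.00; cap = 10% × €321,200.00 = €32,120.00 → penalty = €32,120.00

€32,120.00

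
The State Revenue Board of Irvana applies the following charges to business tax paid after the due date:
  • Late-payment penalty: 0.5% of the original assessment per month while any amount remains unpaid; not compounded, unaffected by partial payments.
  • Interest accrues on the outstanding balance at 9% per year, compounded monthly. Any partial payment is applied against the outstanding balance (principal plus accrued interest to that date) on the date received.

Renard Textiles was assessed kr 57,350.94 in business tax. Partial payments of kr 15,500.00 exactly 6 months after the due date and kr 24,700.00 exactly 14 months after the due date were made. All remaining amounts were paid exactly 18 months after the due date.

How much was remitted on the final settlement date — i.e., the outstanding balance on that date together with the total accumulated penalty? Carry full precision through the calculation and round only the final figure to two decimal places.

Monthly rate = 9% ÷ 12 = 0.75%
Balance at month 6: kr 57,350.9400 × (1 + 0.0075)^6 = kr 59,980.6088…
After kr 15,500.00 payment: kr 59,980.6088… − kr 15,500.00 = kr 44,480.6088…
Balance at month 14: kr 44,480.6088… × (1 + 0.0075)^8 = kr 47,220.5630…
After kr 24,700.00 payment: kr 47,220.5630… − kr 24,700.00 = kr 22,520.5630…
Balance at month 18: kr 22,520.5630… × (1 + 0.0075)^4 = kr 23,203.8187…
Penalty: 18 × 0.5% × kr 57,350.94 = kr 5,161.58…
Final settlement = outstanding balance + penalty = kr 23,203.8187… + kr 5,161.58… = kr 28,365.40

kr 28,365.40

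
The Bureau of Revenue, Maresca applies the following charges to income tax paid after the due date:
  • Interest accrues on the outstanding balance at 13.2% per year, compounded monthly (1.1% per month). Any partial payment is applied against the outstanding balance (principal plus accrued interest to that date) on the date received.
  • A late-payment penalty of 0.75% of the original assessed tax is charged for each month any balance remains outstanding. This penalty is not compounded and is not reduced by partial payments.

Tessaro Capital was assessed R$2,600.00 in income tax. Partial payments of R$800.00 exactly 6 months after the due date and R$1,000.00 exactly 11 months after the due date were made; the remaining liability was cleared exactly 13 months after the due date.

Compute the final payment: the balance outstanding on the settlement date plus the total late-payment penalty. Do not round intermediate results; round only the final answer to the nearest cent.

Balance at month 6: R$2,600.0000 × (1 + 0.011)^6 = R$2,776.3888…
After R$800.00 payment: R$2,776.3888… − R$800.00 = R$1,976.3888…
Balance at month 11: R$1,976.3888… × (1 + 0.011)^5 = R$2,087.5080…
After R$1,000.00 payment: R$2,087.5080… − R$1,000.00 = R$1,087.5080…
Balance at month 13: R$1,087.5080… × (1 + 0.011)^2 = R$1,111.5648…
Penalty: 13 × 0.75% × R$2,600.00 = R$253.50
Final settlement = outstanding balance + penalty = R$1,111.5648… + R$253.50 = R$1,365.06

R$1,365.06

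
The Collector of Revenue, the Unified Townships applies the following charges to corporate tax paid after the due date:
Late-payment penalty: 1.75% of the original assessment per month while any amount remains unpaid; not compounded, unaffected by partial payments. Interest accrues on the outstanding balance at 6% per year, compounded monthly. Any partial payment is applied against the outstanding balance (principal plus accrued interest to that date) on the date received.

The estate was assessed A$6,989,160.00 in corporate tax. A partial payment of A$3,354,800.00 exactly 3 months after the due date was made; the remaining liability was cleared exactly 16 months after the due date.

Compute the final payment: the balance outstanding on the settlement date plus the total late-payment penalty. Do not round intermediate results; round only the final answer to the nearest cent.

Monthly rate = 6% ÷ 12 = 0.5%
Balance at month 3: A$6,989,160.0000 × (1 + 0.005)^3 = A$7,094,522.4606…
After A$3,354,800.00 payment: A$7,094,522.4606… − A$3,354,800.00 = A$3,739,722.4606…
Balance at month 16: A$3,739,722.4606… × (1 + 0.005)^13 = A$3,990,232.2608…
Penalty: 16 × 1.75% × A$6,989,160.00 = A$1,956,964.80
Final settlement = outstanding balance + penalty = A$3,990,232.2608… + A$1,956,964.80 = A$5,947,197.06

A$5,947,197.06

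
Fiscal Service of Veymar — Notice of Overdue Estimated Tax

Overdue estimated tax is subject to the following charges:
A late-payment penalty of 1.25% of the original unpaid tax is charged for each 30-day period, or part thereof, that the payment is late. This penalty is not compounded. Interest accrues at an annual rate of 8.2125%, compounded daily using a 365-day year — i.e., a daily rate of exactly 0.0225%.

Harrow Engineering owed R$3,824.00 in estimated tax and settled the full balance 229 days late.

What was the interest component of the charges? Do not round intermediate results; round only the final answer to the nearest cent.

Interest: R$3,824.00 × ((1 + 0.000225)^229 − 1) = R$3,824.00 × 0.05286941… = R$202.1726…

R$202.17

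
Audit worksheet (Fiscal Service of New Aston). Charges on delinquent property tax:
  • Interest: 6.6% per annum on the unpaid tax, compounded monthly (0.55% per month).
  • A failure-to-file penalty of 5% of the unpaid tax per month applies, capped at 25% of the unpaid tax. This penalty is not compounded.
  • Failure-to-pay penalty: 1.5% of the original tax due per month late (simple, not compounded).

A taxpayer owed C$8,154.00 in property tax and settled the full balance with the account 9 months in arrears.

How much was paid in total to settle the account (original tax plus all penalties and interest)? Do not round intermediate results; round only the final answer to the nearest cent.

C$11,705.91

Failure-to-file: 9 × 5% × C$8,154.00 = C$3,669.30, capped at 25% × C$8,154.00 = C$2,038.50
Failure-to-pay penalty = 1.5% × C$8,154.00 × 9 mo = C$1,100.79
Interest: C$8,154.00 × ((1 + 0.0055)^9 − 1) = C$8,154.00 × 0.0506031… = C$412.6176…
Total = C$8,154.00 + C$3,139.2900 + C$412.6176… = C$11,705.91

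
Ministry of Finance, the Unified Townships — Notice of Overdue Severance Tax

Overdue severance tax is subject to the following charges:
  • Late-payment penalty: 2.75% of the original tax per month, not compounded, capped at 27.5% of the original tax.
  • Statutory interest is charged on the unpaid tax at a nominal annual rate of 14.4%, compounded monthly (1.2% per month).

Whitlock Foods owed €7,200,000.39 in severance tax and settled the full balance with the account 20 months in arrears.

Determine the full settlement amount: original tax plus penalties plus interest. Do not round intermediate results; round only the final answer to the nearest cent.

€11,119,928.01

Penalty (uncapped): 20 × 2.75% × €7,200,000.39 = €3,960,000.21…; cap = 27.5% × €7,200,000.39 = €1,980,000.11… → penalty = €1,980,000.11…
Interest: €7,200,000.39 × ((1 + 0.012)^20 − 1) = €7,200,000.39 × 0.2694344… = €1,939,927.5142…
Total = €7,200,000.39 + €1,980,000.1073… + €1,939,927.5142… = €11,119,928.01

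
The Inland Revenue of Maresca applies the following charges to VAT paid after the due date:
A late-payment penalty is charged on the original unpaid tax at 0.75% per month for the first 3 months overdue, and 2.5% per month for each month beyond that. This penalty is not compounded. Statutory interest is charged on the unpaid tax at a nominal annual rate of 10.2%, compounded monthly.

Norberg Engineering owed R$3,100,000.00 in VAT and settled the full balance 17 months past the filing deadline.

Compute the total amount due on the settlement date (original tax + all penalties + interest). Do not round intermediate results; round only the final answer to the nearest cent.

Penalty, months 1–3: 3 × 0.75% × R$3,100,000.00 = R$69,750.00
Penalty, months 4–17: 14 × 2.5% × R$3,100,000.00 = R$1,085,000.00
Interest (10.2%/yr ÷ 12 = 0.85%/month): R$3,100,000.00 × ((1 + 0.0085)^17 − 1) = R$479,744.5549…
Total = R$3,100,000.00 + R$1,154,750.0000 + R$479,744.5549… = R$4,734,494.55

R$4,734,494.55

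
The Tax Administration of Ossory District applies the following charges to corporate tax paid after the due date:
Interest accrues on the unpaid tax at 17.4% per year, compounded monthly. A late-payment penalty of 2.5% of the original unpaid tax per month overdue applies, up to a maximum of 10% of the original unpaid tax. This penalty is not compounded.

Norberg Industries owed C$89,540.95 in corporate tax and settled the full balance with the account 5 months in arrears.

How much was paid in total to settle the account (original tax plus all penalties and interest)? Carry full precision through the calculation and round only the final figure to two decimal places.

Penalty (uncapped): 5 × 2.5% × C$89,540.95 = C$11,192.62…; cap = 10% × C$89,540.95 = C$8,954.10… → penalty = C$8,954.10…
Interest (17.4%/yr ÷ 12 = 1.45%/month): C$89,540.95 × ((1 + 0.0145)^5 − 1) = C$6,682.7283…
Total = C$89,540.95 + C$8,954.0950 + C$6,682.7283… = C$105,177.77

C$105,177.77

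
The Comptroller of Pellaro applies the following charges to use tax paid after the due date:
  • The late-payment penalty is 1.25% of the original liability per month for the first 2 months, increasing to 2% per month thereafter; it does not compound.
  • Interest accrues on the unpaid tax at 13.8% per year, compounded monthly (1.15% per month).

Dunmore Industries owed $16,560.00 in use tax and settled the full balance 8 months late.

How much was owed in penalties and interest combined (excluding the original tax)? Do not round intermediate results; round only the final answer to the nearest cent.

Penalty, months 1–2: 2 × 1.25% × $16,560.00 = $414.00
Penalty, months 3–8: 6 × 2% × $16,560.00 = $1,987.20
Interest: $16,560.00 × ((1 + 0.0115)^8 − 1) = $16,560.00 × 0.0957894… = $1,586.2725…
Penalties + interest = $2,401.2000 + $1,586.2725… = $3,987.47

$3,987.47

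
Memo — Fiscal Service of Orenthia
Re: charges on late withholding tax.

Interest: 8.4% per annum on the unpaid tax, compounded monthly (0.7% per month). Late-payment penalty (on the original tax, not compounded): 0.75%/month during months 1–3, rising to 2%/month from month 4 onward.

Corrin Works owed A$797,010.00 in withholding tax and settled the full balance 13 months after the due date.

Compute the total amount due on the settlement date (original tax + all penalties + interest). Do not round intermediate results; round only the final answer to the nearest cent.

A$1,049,998.38

Penalty, months 1–3: 3 × 0.75% × A$797,010.00 = A$17,932.73…
Penalty, months 4–13: 10 × 2% × A$797,010.00 = A$159,402.00
Interest: A$797,010.00 × ((1 + 0.007)^13 − 1) = A$797,010.00 × 0.0949218… = A$75,653.6529…
Total = A$797,010.00 + A$177,334.7250 + A$75,653.6529… = A$1,049,998.38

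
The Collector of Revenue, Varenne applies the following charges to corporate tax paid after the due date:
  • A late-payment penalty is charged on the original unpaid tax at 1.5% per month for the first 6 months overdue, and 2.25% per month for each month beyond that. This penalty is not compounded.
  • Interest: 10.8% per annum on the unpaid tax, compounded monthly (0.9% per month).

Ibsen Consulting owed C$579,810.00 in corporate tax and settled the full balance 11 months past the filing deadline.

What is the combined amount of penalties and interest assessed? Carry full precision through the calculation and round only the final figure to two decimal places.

Penalty, months 1–6: 6 × 1.5% × C$579,810.00 = C$52,182.90
Penalty, months 7–11: 5 × 2.25% × C$579,810.00 = C$65,228.63…
Interest: C$579,810.00 × ((1 + 0.009)^11 − 1) = C$579,810.00 × 0.1035775… = C$60,055.2573…
Penalties + interest = C$117,411.5250 + C$60,055.2573… = C$177,466.78

C$177,466.78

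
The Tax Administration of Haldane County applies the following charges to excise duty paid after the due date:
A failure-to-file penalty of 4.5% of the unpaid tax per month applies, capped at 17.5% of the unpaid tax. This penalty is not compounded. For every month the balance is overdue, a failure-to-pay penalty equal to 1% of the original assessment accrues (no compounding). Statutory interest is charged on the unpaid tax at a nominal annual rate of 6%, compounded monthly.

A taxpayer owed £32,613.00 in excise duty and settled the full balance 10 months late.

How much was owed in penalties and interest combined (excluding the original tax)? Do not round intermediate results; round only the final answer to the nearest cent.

£10,636.41

Failure-to-file: 10 × 4.5% × £32,613.00 = £14,675.85, capped at 17.5% × £32,613.00 = £5,707.28…
Failure-to-pay penalty: 10 × 1% × £32,613.00 = £3,261.30
Interest (6%/yr ÷ 12 = 0.5%/month): £32,613.00 × ((1 + 0.005)^10 − 1) = £1,667.8331…
Penalties + interest = £8,968.5750 + £1,667.8331… = £10,636.41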